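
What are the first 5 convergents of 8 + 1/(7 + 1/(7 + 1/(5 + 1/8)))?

Using the convergent recurrence p_i = a_i*p_{i-1} + p_{i-2}, q_i = a_i*q_{i-1} + q_{i-2} with p_{-2}=0, p_{-1}=1, q_{-2}=1, q_{-1}=0:
  i=0: a_0=8, p_0 = 8*1 + 0 = 8, q_0 = 8*0 + 1 = 1.
  i=1: a_1=7, p_1 = 7*8 + 1 = 57, q_1 = 7*1 + 0 = 7.
  i=2: a_2=7, p_2 = 7*57 + 8 = 407, q_2 = 7*7 + 1 = 50.
  i=3: a_3=5, p_3 = 5*407 + 57 = 2092, q_3 = 5*50 + 7 = 257.
  i=4: a_4=8, p_4 = 8*2092 + 407 = 17143, q_4 = 8*257 + 50 = 2106.

8/1, 57/7, 407/50, 2092/257, 17143/2106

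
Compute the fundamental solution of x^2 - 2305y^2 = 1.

(x, y) = (4609, 96)

First expand sqrt(2305) as a continued fraction. With x_i = (sqrt(2305) + m_i)/d_i and (m_0, d_0) = (0, 1): a_0 = floor(sqrt(2305)) = 48, since 48^2 = 2304 <= 2305 < 2401 = 49^2.
Iterate m_{i+1} = d_i*a_i - m_i, d_{i+1} = (2305 - m_{i+1}^2)/d_i, a_{i+1} = floor((a_0 + m_{i+1})/d_{i+1}):
  m_1 = 1*48 - 0 = 48, d_1 = (2305 - 48^2)/1 = 1/1 = 1, a_1 = floor((48 + 48)/1) = 96.
  m_2 = 1*96 - 48 = 48, d_2 = (2305 - 48^2)/1 = 1/1 = 1: (m_2, d_2) = (m_1, d_1) = (48, 1), so from here the quotient a_1 repeats; the period length is 1.
So sqrt(2305) = [48; (96)] with period length k = 1.
k is odd, so (p_{k-1}, q_{k-1}) only solves x^2 - 2305y^2 = -1 and the fundamental solution of x^2 - 2305y^2 = 1 is (p_{2k-1}, q_{2k-1}) = (p_1, q_1); compute convergents through index 1, running through the period twice.
Convergents (p_i = a_i*p_{i-1} + p_{i-2}, q_i = a_i*q_{i-1} + q_{i-2} with p_{-2}=0, p_{-1}=1, q_{-2}=1, q_{-1}=0):
  i=0: a_0=48, p_0 = 48*1 + 0 = 48, q_0 = 48*0 + 1 = 1.
  i=1: a_1=96, p_1 = 96*48 + 1 = 4609, q_1 = 96*1 + 0 = 96.
Indeed p_0^2 - 2305*q_0^2 = 2304 - 2305 = -1, not +1.
Check: 4609^2 - 2305*96^2 = 21242881 - 21242880 = 1, so (x, y) = (4609, 96) solves the equation, and by the theorem it is the least positive solution.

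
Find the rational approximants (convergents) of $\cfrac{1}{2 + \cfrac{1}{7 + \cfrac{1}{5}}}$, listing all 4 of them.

0/1, 1/2, 7/15, 36/77

Using the convergent recurrence p_i = a_i*p_{i-1} + p_{i-2}, q_i = a_i*q_{i-1} + q_{i-2} with p_{-2}=0, p_{-1}=1, q_{-2}=1, q_{-1}=0:
  i=0: a_0=0, p_0 = 0*1 + 0 = 0, q_0 = 0*0 + 1 = 1.
  i=1: a_1=2, p_1 = 2*0 + 1 = 1, q_1 = 2*1 + 0 = 2.
  i=2: a_2=7, p_2 = 7*1 + 0 = 7, q_2 = 7*2 + 1 = 15.
  i=3: a_3=5, p_3 = 5*7 + 1 = 36, q_3 = 5*15 + 2 = 77.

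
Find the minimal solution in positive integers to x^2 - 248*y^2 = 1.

(x, y) = (63, 4)

First expand sqrt(248) as a continued fraction. With x_i = (sqrt(248) + m_i)/d_i and (m_0, d_0) = (0, 1): a_0 = floor(sqrt(248)) = 15, since 15^2 = 225 <= 248 < 256 = 16^2.
Iterate m_{i+1} = d_i*a_i - m_i, d_{i+1} = (248 - m_{i+1}^2)/d_i, a_{i+1} = floor((a_0 + m_{i+1})/d_{i+1}):
  m_1 = 1*15 - 0 = 15, d_1 = (248 - 15^2)/1 = 23/1 = 23, a_1 = floor((15 + 15)/23) = 1.
  m_2 = 23*1 - 15 = 8, d_2 = (248 - 8^2)/23 = 184/23 = 8, a_2 = floor((15 + 8)/8) = 2.
  m_3 = 8*2 - 8 = 8, d_3 = (248 - 8^2)/8 = 184/8 = 23, a_3 = floor((15 + 8)/23) = 1.
  m_4 = 23*1 - 8 = 15, d_4 = (248 - 15^2)/23 = 23/23 = 1, a_4 = floor((15 + 15)/1) = 30.
  m_5 = 1*30 - 15 = 15, d_5 = (248 - 15^2)/1 = 23/1 = 23: (m_5, d_5) = (m_1, d_1) = (15, 23), so from here the quotients repeat a_1, ..., a_4; the period length is 4.
So sqrt(248) = [15; (1, 2, 1, 30)] with period length k = 4.
k is even, so the fundamental solution of x^2 - 248y^2 = 1 is (p_{k-1}, q_{k-1}) = (p_3, q_3); compute convergents through index 3.
Convergents (p_i = a_i*p_{i-1} + p_{i-2}, q_i = a_i*q_{i-1} + q_{i-2} with p_{-2}=0, p_{-1}=1, q_{-2}=1, q_{-1}=0):
  i=0: a_0=15, p_0 = 15*1 + 0 = 15, q_0 = 15*0 + 1 = 1.
  i=1: a_1=1, p_1 = 1*15 + 1 = 16, q_1 = 1*1 + 0 = 1.
  i=2: a_2=2, p_2 = 2*16 + 15 = 47, q_2 = 2*1 + 1 = 3.
  i=3: a_3=1, p_3 = 1*47 + 16 = 63, q_3 = 1*3 + 1 = 4.
Check: 63^2 - 248*4^2 = 3969 - 3968 = 1, so (x, y) = (63, 4) solves the equation, and by the theorem it is the least positive solution.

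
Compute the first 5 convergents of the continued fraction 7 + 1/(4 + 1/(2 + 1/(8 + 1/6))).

7/1, 29/4, 65/9, 549/76, 3359/465

Using the convergent recurrence p_i = a_i*p_{i-1} + p_{i-2}, q_i = a_i*q_{i-1} + q_{i-2} with p_{-2}=0, p_{-1}=1, q_{-2}=1, q_{-1}=0:
  i=0: a_0=7, p_0 = 7*1 + 0 = 7, q_0 = 7*0 + 1 = 1.
  i=1: a_1=4, p_1 = 4*7 + 1 = 29, q_1 = 4*1 + 0 = 4.
  i=2: a_2=2, p_2 = 2*29 + 7 = 65, q_2 = 2*4 + 1 = 9.
  i=3: a_3=8, p_3 = 8*65 + 29 = 549, q_3 = 8*9 + 4 = 76.
  i=4: a_4=6, p_4 = 6*549 + 65 = 3359, q_4 = 6*76 + 9 = 465.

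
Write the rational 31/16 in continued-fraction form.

[1; 1, 15]

Run the Euclidean algorithm on 31 and 16; the successive quotients are the partial quotients a_0, a_1, ... (each step inverts the fractional part left over by the previous one):
  31 = 1*16 + 15, so a_0 = 1.
  16 = 1*15 + 1, so a_1 = 1.
  15 = 15*1 + 0, so a_2 = 15.
The remainder reaches 0 after 3 divisions, so the expansion has 3 partial quotients, read off in order.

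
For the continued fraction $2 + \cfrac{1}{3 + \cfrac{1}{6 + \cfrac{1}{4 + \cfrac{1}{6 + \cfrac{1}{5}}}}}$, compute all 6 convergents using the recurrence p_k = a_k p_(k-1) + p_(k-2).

2/1, 7/3, 44/19, 183/79, 1142/493, 5893/2544

Using the convergent recurrence p_i = a_i*p_{i-1} + p_{i-2}, q_i = a_i*q_{i-1} + q_{i-2} with p_{-2}=0, p_{-1}=1, q_{-2}=1, q_{-1}=0:
  i=0: a_0=2, p_0 = 2*1 + 0 = 2, q_0 = 2*0 + 1 = 1.
  i=1: a_1=3, p_1 = 3*2 + 1 = 7, q_1 = 3*1 + 0 = 3.
  i=2: a_2=6, p_2 = 6*7 + 2 = 44, q_2 = 6*3 + 1 = 19.
  i=3: a_3=4, p_3 = 4*44 + 7 = 183, q_3 = 4*19 + 3 = 79.
  i=4: a_4=6, p_4 = 6*183 + 44 = 1142, q_4 = 6*79 + 19 = 493.
  i=5: a_5=5, p_5 = 5*1142 + 183 = 5893, q_5 = 5*493 + 79 = 2544.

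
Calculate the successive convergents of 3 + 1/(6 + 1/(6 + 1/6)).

3/1, 19/6, 117/37, 721/228

Using the convergent recurrence p_i = a_i*p_{i-1} + p_{i-2}, q_i = a_i*q_{i-1} + q_{i-2} with p_{-2}=0, p_{-1}=1, q_{-2}=1, q_{-1}=0:
  i=0: a_0=3, p_0 = 3*1 + 0 = 3, q_0 = 3*0 + 1 = 1.
  i=1: a_1=6, p_1 = 6*3 + 1 = 19, q_1 = 6*1 + 0 = 6.
  i=2: a_2=6, p_2 = 6*19 + 3 = 117, q_2 = 6*6 + 1 = 37.
  i=3: a_3=6, p_3 = 6*117 + 19 = 721, q_3 = 6*37 + 6 = 228.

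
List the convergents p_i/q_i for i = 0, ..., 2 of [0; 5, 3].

0/1, 1/5, 3/16

Using the convergent recurrence p_i = a_i*p_{i-1} + p_{i-2}, q_i = a_i*q_{i-1} + q_{i-2} with p_{-2}=0, p_{-1}=1, q_{-2}=1, q_{-1}=0:
  i=0: a_0=0, p_0 = 0*1 + 0 = 0, q_0 = 0*0 + 1 = 1.
  i=1: a_1=5, p_1 = 5*0 + 1 = 1, q_1 = 5*1 + 0 = 5.
  i=2: a_2=3, p_2 = 3*1 + 0 = 3, q_2 = 3*5 + 1 = 16.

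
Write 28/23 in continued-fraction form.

Run the Euclidean algorithm on 28 and 23; the successive quotients are the partial quotients a_0, a_1, ... (each step inverts the fractional part left over by the previous one):
  28 = 1*23 + 5, so a_0 = 1.
  23 = 4*5 + 3, so a_1 = 4.
  5 = 1*3 + 2, so a_2 = 1.
  3 = 1*2 + 1, so a_3 = 1.
  2 = 2*1 + 0, so a_4 = 2.
The remainder reaches 0 after 5 divisions, so the expansion has 5 partial quotients, read off in order.

[1; 4, 1, 1, 2]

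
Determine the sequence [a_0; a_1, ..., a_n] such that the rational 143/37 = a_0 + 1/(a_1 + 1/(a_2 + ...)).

Run the Euclidean algorithm on 143 and 37; the successive quotients are the partial quotients a_0, a_1, ... (each step inverts the fractional part left over by the previous one):
  143 = 3*37 + 32, so a_0 = 3.
  37 = 1*32 + 5, so a_1 = 1.
  32 = 6*5 + 2, so a_2 = 6.
  5 = 2*2 + 1, so a_3 = 2.
  2 = 2*1 + 0, so a_4 = 2.
The remainder reaches 0 after 5 divisions, so the expansion has 5 partial quotients, read off in order.

[3; 1, 6, 2, 2]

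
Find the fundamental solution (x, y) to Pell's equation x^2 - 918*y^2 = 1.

(x, y) = (4120901, 136010)

First expand sqrt(918) as a continued fraction. With x_i = (sqrt(918) + m_i)/d_i and (m_0, d_0) = (0, 1): a_0 = floor(sqrt(918)) = 30, since 30^2 = 900 <= 918 < 961 = 31^2.
Iterate m_{i+1} = d_i*a_i - m_i, d_{i+1} = (918 - m_{i+1}^2)/d_i, a_{i+1} = floor((a_0 + m_{i+1})/d_{i+1}):
  m_1 = 1*30 - 0 = 30, d_1 = (918 - 30^2)/1 = 18/1 = 18, a_1 = floor((30 + 30)/18) = 3.
  m_2 = 18*3 - 30 = 24, d_2 = (918 - 24^2)/18 = 342/18 = 19, a_2 = floor((30 + 24)/19) = 2.
  m_3 = 19*2 - 24 = 14, d_3 = (918 - 14^2)/19 = 722/19 = 38, a_3 = floor((30 + 14)/38) = 1.
  m_4 = 38*1 - 14 = 24, d_4 = (918 - 24^2)/38 = 342/38 = 9, a_4 = floor((30 + 24)/9) = 6.
  m_5 = 9*6 - 24 = 30, d_5 = (918 - 30^2)/9 = 18/9 = 2, a_5 = floor((30 + 30)/2) = 30.
  m_6 = 2*30 - 30 = 30, d_6 = (918 - 30^2)/2 = 18/2 = 9, a_6 = floor((30 + 30)/9) = 6.
  m_7 = 9*6 - 30 = 24, d_7 = (918 - 24^2)/9 = 342/9 = 38, a_7 = floor((30 + 24)/38) = 1.
  m_8 = 38*1 - 24 = 14, d_8 = (918 - 14^2)/38 = 722/38 = 19, a_8 = floor((30 + 14)/19) = 2.
  m_9 = 19*2 - 14 = 24, d_9 = (918 - 24^2)/19 = 342/19 = 18, a_9 = floor((30 + 24)/18) = 3.
  m_10 = 18*3 - 24 = 30, d_10 = (918 - 30^2)/18 = 18/18 = 1, a_10 = floor((30 + 30)/1) = 60.
  m_11 = 1*60 - 30 = 30, d_11 = (918 - 30^2)/1 = 18/1 = 18: (m_11, d_11) = (m_1, d_1) = (30, 18), so from here the quotients repeat a_1, ..., a_10; the period length is 10.
So sqrt(918) = [30; (3, 2, 1, 6, 30, 6, 1, 2, 3, 60)] with period length k = 10.
k is even, so the fundamental solution of x^2 - 918y^2 = 1 is (p_{k-1}, q_{k-1}) = (p_9, q_9); compute convergents through index 9.
Convergents (p_i = a_i*p_{i-1} + p_{i-2}, q_i = a_i*q_{i-1} + q_{i-2} with p_{-2}=0, p_{-1}=1, q_{-2}=1, q_{-1}=0):
  i=0: a_0=30, p_0 = 30*1 + 0 = 30, q_0 = 30*0 + 1 = 1.
  i=1: a_1=3, p_1 = 3*30 + 1 = 91, q_1 = 3*1 + 0 = 3.
  i=2: a_2=2, p_2 = 2*91 + 30 = 212, q_2 = 2*3 + 1 = 7.
  i=3: a_3=1, p_3 = 1*212 + 91 = 303, q_3 = 1*7 + 3 = 10.
  i=4: a_4=6, p_4 = 6*303 + 212 = 2030, q_4 = 6*10 + 7 = 67.
  i=5: a_5=30, p_5 = 30*2030 + 303 = 61203, q_5 = 30*67 + 10 = 2020.
  i=6: a_6=6, p_6 = 6*61203 + 2030 = 369248, q_6 = 6*2020 + 67 = 12187.
  i=7: a_7=1, p_7 = 1*369248 + 61203 = 430451, q_7 = 1*12187 + 2020 = 14207.
  i=8: a_8=2, p_8 = 2*430451 + 369248 = 1230150, q_8 = 2*14207 + 12187 = 40601.
  i=9: a_9=3, p_9 = 3*1230150 + 430451 = 4120901, q_9 = 3*40601 + 14207 = 136010.
Check: 4120901^2 - 918*136010^2 = 16981825051801 - 16981825051800 = 1, so (x, y) = (4120901, 136010) solves the equation, and by the theorem it is the least positive solution.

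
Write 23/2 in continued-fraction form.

[11; 2]

Run the Euclidean algorithm on 23 and 2; the successive quotients are the partial quotients a_0, a_1, ... (each step inverts the fractional part left over by the previous one):
  23 = 11*2 + 1, so a_0 = 11.
  2 = 2*1 + 0, so a_1 = 2.
The remainder reaches 0 after 2 divisions, so the expansion has 2 partial quotients, read off in order.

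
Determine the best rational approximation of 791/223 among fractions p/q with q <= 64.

188/53

Expand x = 791/223 as a continued fraction with the Euclidean algorithm:
  791 = 3*223 + 122, so a_0 = 3.
  223 = 1*122 + 101, so a_1 = 1.
  122 = 1*101 + 21, so a_2 = 1.
  101 = 4*21 + 17, so a_3 = 4.
  21 = 1*17 + 4, so a_4 = 1.
  17 = 4*4 + 1, so a_5 = 4.
  4 = 4*1 + 0, so a_6 = 4.
so x = [3; 1, 1, 4, 1, 4, 4].
Convergents (p_i = a_i*p_{i-1} + p_{i-2}, q_i = a_i*q_{i-1} + q_{i-2} with p_{-2}=0, p_{-1}=1, q_{-2}=1, q_{-1}=0), until the denominator exceeds 64:
  i=0: a_0=3, p_0 = 3*1 + 0 = 3, q_0 = 3*0 + 1 = 1.
  i=1: a_1=1, p_1 = 1*3 + 1 = 4, q_1 = 1*1 + 0 = 1.
  i=2: a_2=1, p_2 = 1*4 + 3 = 7, q_2 = 1*1 + 1 = 2.
  i=3: a_3=4, p_3 = 4*7 + 4 = 32, q_3 = 4*2 + 1 = 9.
  i=4: a_4=1, p_4 = 1*32 + 7 = 39, q_4 = 1*9 + 2 = 11.
  i=5: a_5=4, p_5 = 4*39 + 32 = 188, q_5 = 4*11 + 9 = 53.
  i=6: a_6=4, p_6 = 4*188 + 39 = 791, q_6 = 4*53 + 11 = 223.
q_6 = 223 > 64, so the last convergent with denominator <= 64 is p_5/q_5 = 188/53.
The closest fraction with denominator <= 64 is either p_5/q_5 or the intermediate fraction (k*p_5 + p_4)/(k*q_5 + q_4) with the largest k >= 1 whose denominator stays <= 64; these approach x as k grows, and every other convergent or intermediate fraction in range is farther away.
Largest k: floor((64 - q_4)/q_5) = floor((64 - 11)/53) = 1.
That gives (1*188 + 39)/(1*53 + 11) = 227/64.
Compare the errors: |x - 188/53| = |791*53 - 188*223|/(223*53) = 1/11819, and |x - 227/64| = |791*64 - 227*223|/(223*64) = 3/14272.
Cross-multiplying, 1*14272 = 14272 < 35457 = 3*11819, so 1/11819 is smaller: the convergent 188/53 is closer to x than 227/64.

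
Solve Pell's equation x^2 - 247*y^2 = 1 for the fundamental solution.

(x, y) = (85292, 5427)

First expand sqrt(247) as a continued fraction. With x_i = (sqrt(247) + m_i)/d_i and (m_0, d_0) = (0, 1): a_0 = floor(sqrt(247)) = 15, since 15^2 = 225 <= 247 < 256 = 16^2.
Iterate m_{i+1} = d_i*a_i - m_i, d_{i+1} = (247 - m_{i+1}^2)/d_i, a_{i+1} = floor((a_0 + m_{i+1})/d_{i+1}):
  m_1 = 1*15 - 0 = 15, d_1 = (247 - 15^2)/1 = 22/1 = 22, a_1 = floor((15 + 15)/22) = 1.
  m_2 = 22*1 - 15 = 7, d_2 = (247 - 7^2)/22 = 198/22 = 9, a_2 = floor((15 + 7)/9) = 2.
  m_3 = 9*2 - 7 = 11, d_3 = (247 - 11^2)/9 = 126/9 = 14, a_3 = floor((15 + 11)/14) = 1.
  m_4 = 14*1 - 11 = 3, d_4 = (247 - 3^2)/14 = 238/14 = 17, a_4 = floor((15 + 3)/17) = 1.
  m_5 = 17*1 - 3 = 14, d_5 = (247 - 14^2)/17 = 51/17 = 3, a_5 = floor((15 + 14)/3) = 9.
  m_6 = 3*9 - 14 = 13, d_6 = (247 - 13^2)/3 = 78/3 = 26, a_6 = floor((15 + 13)/26) = 1.
  m_7 = 26*1 - 13 = 13, d_7 = (247 - 13^2)/26 = 78/26 = 3, a_7 = floor((15 + 13)/3) = 9.
  m_8 = 3*9 - 13 = 14, d_8 = (247 - 14^2)/3 = 51/3 = 17, a_8 = floor((15 + 14)/17) = 1.
  m_9 = 17*1 - 14 = 3, d_9 = (247 - 3^2)/17 = 238/17 = 14, a_9 = floor((15 + 3)/14) = 1.
  m_10 = 14*1 - 3 = 11, d_10 = (247 - 11^2)/14 = 126/14 = 9, a_10 = floor((15 + 11)/9) = 2.
  m_11 = 9*2 - 11 = 7, d_11 = (247 - 7^2)/9 = 198/9 = 22, a_11 = floor((15 + 7)/22) = 1.
  m_12 = 22*1 - 7 = 15, d_12 = (247 - 15^2)/22 = 22/22 = 1, a_12 = floor((15 + 15)/1) = 30.
  m_13 = 1*30 - 15 = 15, d_13 = (247 - 15^2)/1 = 22/1 = 22: (m_13, d_13) = (m_1, d_1) = (15, 22), so from here the quotients repeat a_1, ..., a_12; the period length is 12.
So sqrt(247) = [15; (1, 2, 1, 1, 9, 1, 9, 1, 1, 2, 1, 30)] with period length k = 12.
k is even, so the fundamental solution of x^2 - 247y^2 = 1 is (p_{k-1}, q_{k-1}) = (p_11, q_11); compute convergents through index 11.
Convergents (p_i = a_i*p_{i-1} + p_{i-2}, q_i = a_i*q_{i-1} + q_{i-2} with p_{-2}=0, p_{-1}=1, q_{-2}=1, q_{-1}=0):
  i=0: a_0=15, p_0 = 15*1 + 0 = 15, q_0 = 15*0 + 1 = 1.
  i=1: a_1=1, p_1 = 1*15 + 1 = 16, q_1 = 1*1 + 0 = 1.
  i=2: a_2=2, p_2 = 2*16 + 15 = 47, q_2 = 2*1 + 1 = 3.
  i=3: a_3=1, p_3 = 1*47 + 16 = 63, q_3 = 1*3 + 1 = 4.
  i=4: a_4=1, p_4 = 1*63 + 47 = 110, q_4 = 1*4 + 3 = 7.
  i=5: a_5=9, p_5 = 9*110 + 63 = 1053, q_5 = 9*7 + 4 = 67.
  i=6: a_6=1, p_6 = 1*1053 + 110 = 1163, q_6 = 1*67 + 7 = 74.
  i=7: a_7=9, p_7 = 9*1163 + 1053 = 11520, q_7 = 9*74 + 67 = 733.
  i=8: a_8=1, p_8 = 1*11520 + 1163 = 12683, q_8 = 1*733 + 74 = 807.
  i=9: a_9=1, p_9 = 1*12683 + 11520 = 24203, q_9 = 1*807 + 733 = 1540.
  i=10: a_10=2, p_10 = 2*24203 + 12683 = 61089, q_10 = 2*1540 + 807 = 3887.
  i=11: a_11=1, p_11 = 1*61089 + 24203 = 85292, q_11 = 1*3887 + 1540 = 5427.
Check: 85292^2 - 247*5427^2 = 7274725264 - 7274725263 = 1, so (x, y) = (85292, 5427) solves the equation, and by the theorem it is the least positive solution.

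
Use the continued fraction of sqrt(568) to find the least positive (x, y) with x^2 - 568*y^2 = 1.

First expand sqrt(568) as a continued fraction. With x_i = (sqrt(568) + m_i)/d_i and (m_0, d_0) = (0, 1): a_0 = floor(sqrt(568)) = 23, since 23^2 = 529 <= 568 < 576 = 24^2.
Iterate m_{i+1} = d_i*a_i - m_i, d_{i+1} = (568 - m_{i+1}^2)/d_i, a_{i+1} = floor((a_0 + m_{i+1})/d_{i+1}):
  m_1 = 1*23 - 0 = 23, d_1 = (568 - 23^2)/1 = 39/1 = 39, a_1 = floor((23 + 23)/39) = 1.
  m_2 = 39*1 - 23 = 16, d_2 = (568 - 16^2)/39 = 312/39 = 8, a_2 = floor((23 + 16)/8) = 4.
  m_3 = 8*4 - 16 = 16, d_3 = (568 - 16^2)/8 = 312/8 = 39, a_3 = floor((23 + 16)/39) = 1.
  m_4 = 39*1 - 16 = 23, d_4 = (568 - 23^2)/39 = 39/39 = 1, a_4 = floor((23 + 23)/1) = 46.
  m_5 = 1*46 - 23 = 23, d_5 = (568 - 23^2)/1 = 39/1 = 39: (m_5, d_5) = (m_1, d_1) = (23, 39), so from here the quotients repeat a_1, ..., a_4; the period length is 4.
So sqrt(568) = [23; (1, 4, 1, 46)] with period length k = 4.
k is even, so the fundamental solution of x^2 - 568y^2 = 1 is (p_{k-1}, q_{k-1}) = (p_3, q_3); compute convergents through index 3.
Convergents (p_i = a_i*p_{i-1} + p_{i-2}, q_i = a_i*q_{i-1} + q_{i-2} with p_{-2}=0, p_{-1}=1, q_{-2}=1, q_{-1}=0):
  i=0: a_0=23, p_0 = 23*1 + 0 = 23, q_0 = 23*0 + 1 = 1.
  i=1: a_1=1, p_1 = 1*23 + 1 = 24, q_1 = 1*1 + 0 = 1.
  i=2: a_2=4, p_2 = 4*24 + 23 = 119, q_2 = 4*1 + 1 = 5.
  i=3: a_3=1, p_3 = 1*119 + 24 = 143, q_3 = 1*5 + 1 = 6.
Check: 143^2 - 568*6^2 = 20449 - 20448 = 1, so (x, y) = (143, 6) solves the equation, and by the theorem it is the least positive solution.

(x, y) = (143, 6)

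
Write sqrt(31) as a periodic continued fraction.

[5; (1, 1, 3, 5, 3, 1, 1, 10)]

Write x_i = (sqrt(31) + m_i)/d_i with (m_0, d_0) = (0, 1). a_0 = floor(sqrt(31)) = 5, since 5^2 = 25 <= 31 < 36 = 6^2.
Iterate m_{i+1} = d_i*a_i - m_i, d_{i+1} = (31 - m_{i+1}^2)/d_i, a_{i+1} = floor((a_0 + m_{i+1})/d_{i+1}):
  m_1 = 1*5 - 0 = 5, d_1 = (31 - 5^2)/1 = 6/1 = 6, a_1 = floor((5 + 5)/6) = 1.
  m_2 = 6*1 - 5 = 1, d_2 = (31 - 1^2)/6 = 30/6 = 5, a_2 = floor((5 + 1)/5) = 1.
  m_3 = 5*1 - 1 = 4, d_3 = (31 - 4^2)/5 = 15/5 = 3, a_3 = floor((5 + 4)/3) = 3.
  m_4 = 3*3 - 4 = 5, d_4 = (31 - 5^2)/3 = 6/3 = 2, a_4 = floor((5 + 5)/2) = 5.
  m_5 = 2*5 - 5 = 5, d_5 = (31 - 5^2)/2 = 6/2 = 3, a_5 = floor((5 + 5)/3) = 3.
  m_6 = 3*3 - 5 = 4, d_6 = (31 - 4^2)/3 = 15/3 = 5, a_6 = floor((5 + 4)/5) = 1.
  m_7 = 5*1 - 4 = 1, d_7 = (31 - 1^2)/5 = 30/5 = 6, a_7 = floor((5 + 1)/6) = 1.
  m_8 = 6*1 - 1 = 5, d_8 = (31 - 5^2)/6 = 6/6 = 1, a_8 = floor((5 + 5)/1) = 10.
  m_9 = 1*10 - 5 = 5, d_9 = (31 - 5^2)/1 = 6/1 = 6: (m_9, d_9) = (m_1, d_1) = (5, 6), so from here the quotients repeat a_1, ..., a_8; the period length is 8.
Hence the expansion of sqrt(31) is a_0 = 5 followed by the repeating block 1, 1, 3, 5, 3, 1, 1, 10 (period 8).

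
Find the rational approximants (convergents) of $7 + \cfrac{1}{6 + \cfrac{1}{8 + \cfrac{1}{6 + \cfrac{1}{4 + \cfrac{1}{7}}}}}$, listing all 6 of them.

7/1, 43/6, 351/49, 2149/300, 8947/1249, 64778/9043

Using the convergent recurrence p_i = a_i*p_{i-1} + p_{i-2}, q_i = a_i*q_{i-1} + q_{i-2} with p_{-2}=0, p_{-1}=1, q_{-2}=1, q_{-1}=0:
  i=0: a_0=7, p_0 = 7*1 + 0 = 7, q_0 = 7*0 + 1 = 1.
  i=1: a_1=6, p_1 = 6*7 + 1 = 43, q_1 = 6*1 + 0 = 6.
  i=2: a_2=8, p_2 = 8*43 + 7 = 351, q_2 = 8*6 + 1 = 49.
  i=3: a_3=6, p_3 = 6*351 + 43 = 2149, q_3 = 6*49 + 6 = 300.
  i=4: a_4=4, p_4 = 4*2149 + 351 = 8947, q_4 = 4*300 + 49 = 1249.
  i=5: a_5=7, p_5 = 7*8947 + 2149 = 64778, q_5 = 7*1249 + 300 = 9043.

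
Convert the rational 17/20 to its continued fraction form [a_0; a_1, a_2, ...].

Run the Euclidean algorithm on 17 and 20; the successive quotients are the partial quotients a_0, a_1, ... (each step inverts the fractional part left over by the previous one):
  17 = 0*20 + 17, so a_0 = 0.
  20 = 1*17 + 3, so a_1 = 1.
  17 = 5*3 + 2, so a_2 = 5.
  3 = 1*2 + 1, so a_3 = 1.
  2 = 2*1 + 0, so a_4 = 2.
The remainder reaches 0 after 5 divisions, so the expansion has 5 partial quotients, read off in order.

[0; 1, 5, 1, 2]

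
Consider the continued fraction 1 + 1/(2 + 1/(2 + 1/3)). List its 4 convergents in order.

Using the convergent recurrence p_i = a_i*p_{i-1} + p_{i-2}, q_i = a_i*q_{i-1} + q_{i-2} with p_{-2}=0, p_{-1}=1, q_{-2}=1, q_{-1}=0:
  i=0: a_0=1, p_0 = 1*1 + 0 = 1, q_0 = 1*0 + 1 = 1.
  i=1: a_1=2, p_1 = 2*1 + 1 = 3, q_1 = 2*1 + 0 = 2.
  i=2: a_2=2, p_2 = 2*3 + 1 = 7, q_2 = 2*2 + 1 = 5.
  i=3: a_3=3, p_3 = 3*7 + 3 = 24, q_3 = 3*5 + 2 = 17.

1/1, 3/2, 7/5, 24/17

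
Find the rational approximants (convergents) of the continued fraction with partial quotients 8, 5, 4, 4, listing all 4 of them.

Using the convergent recurrence p_i = a_i*p_{i-1} + p_{i-2}, q_i = a_i*q_{i-1} + q_{i-2} with p_{-2}=0, p_{-1}=1, q_{-2}=1, q_{-1}=0:
  i=0: a_0=8, p_0 = 8*1 + 0 = 8, q_0 = 8*0 + 1 = 1.
  i=1: a_1=5, p_1 = 5*8 + 1 = 41, q_1 = 5*1 + 0 = 5.
  i=2: a_2=4, p_2 = 4*41 + 8 = 172, q_2 = 4*5 + 1 = 21.
  i=3: a_3=4, p_3 = 4*172 + 41 = 729, q_3 = 4*21 + 5 = 89.

8/1, 41/5, 172/21, 729/89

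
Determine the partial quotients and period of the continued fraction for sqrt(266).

Write x_i = (sqrt(266) + m_i)/d_i with (m_0, d_0) = (0, 1). a_0 = floor(sqrt(266)) = 16, since 16^2 = 256 <= 266 < 289 = 17^2.
Iterate m_{i+1} = d_i*a_i - m_i, d_{i+1} = (266 - m_{i+1}^2)/d_i, a_{i+1} = floor((a_0 + m_{i+1})/d_{i+1}):
  m_1 = 1*16 - 0 = 16, d_1 = (266 - 16^2)/1 = 10/1 = 10, a_1 = floor((16 + 16)/10) = 3.
  m_2 = 10*3 - 16 = 14, d_2 = (266 - 14^2)/10 = 70/10 = 7, a_2 = floor((16 + 14)/7) = 4.
  m_3 = 7*4 - 14 = 14, d_3 = (266 - 14^2)/7 = 70/7 = 10, a_3 = floor((16 + 14)/10) = 3.
  m_4 = 10*3 - 14 = 16, d_4 = (266 - 16^2)/10 = 10/10 = 1, a_4 = floor((16 + 16)/1) = 32.
  m_5 = 1*32 - 16 = 16, d_5 = (266 - 16^2)/1 = 10/1 = 10: (m_5, d_5) = (m_1, d_1) = (16, 10), so from here the quotients repeat a_1, ..., a_4; the period length is 4.
Hence the expansion of sqrt(266) is a_0 = 16 followed by the repeating block 3, 4, 3, 32 (period 4).

[16; (3, 4, 3, 32)]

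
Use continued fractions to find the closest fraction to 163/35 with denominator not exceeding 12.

Expand x = 163/35 as a continued fraction with the Euclidean algorithm:
  163 = 4*35 + 23, so a_0 = 4.
  35 = 1*23 + 12, so a_1 = 1.
  23 = 1*12 + 11, so a_2 = 1.
  12 = 1*11 + 1, so a_3 = 1.
  11 = 11*1 + 0, so a_4 = 11.
so x = [4; 1, 1, 1, 11].
Convergents (p_i = a_i*p_{i-1} + p_{i-2}, q_i = a_i*q_{i-1} + q_{i-2} with p_{-2}=0, p_{-1}=1, q_{-2}=1, q_{-1}=0), until the denominator exceeds 12:
  i=0: a_0=4, p_0 = 4*1 + 0 = 4, q_0 = 4*0 + 1 = 1.
  i=1: a_1=1, p_1 = 1*4 + 1 = 5, q_1 = 1*1 + 0 = 1.
  i=2: a_2=1, p_2 = 1*5 + 4 = 9, q_2 = 1*1 + 1 = 2.
  i=3: a_3=1, p_3 = 1*9 + 5 = 14, q_3 = 1*2 + 1 = 3.
  i=4: a_4=11, p_4 = 11*14 + 9 = 163, q_4 = 11*3 + 2 = 35.
q_4 = 35 > 12, so the last convergent with denominator <= 12 is p_3/q_3 = 14/3.
The closest fraction with denominator <= 12 is either p_3/q_3 or the intermediate fraction (k*p_3 + p_2)/(k*q_3 + q_2) with the largest k >= 1 whose denominator stays <= 12; these approach x as k grows, and every other convergent or intermediate fraction in range is farther away.
Largest k: floor((12 - q_2)/q_3) = floor((12 - 2)/3) = 3.
That gives (3*14 + 9)/(3*3 + 2) = 51/11.
Compare the errors: |x - 14/3| = |163*3 - 14*35|/(35*3) = 1/105, and |x - 51/11| = |163*11 - 51*35|/(35*11) = 8/385.
Cross-multiplying, 1*385 = 385 < 840 = 8*105, so 1/105 is smaller: the convergent 14/3 is closer to x than 51/11.

14/3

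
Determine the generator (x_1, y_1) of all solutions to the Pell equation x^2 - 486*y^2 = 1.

(x, y) = (485, 22)

First expand sqrt(486) as a continued fraction. With x_i = (sqrt(486) + m_i)/d_i and (m_0, d_0) = (0, 1): a_0 = floor(sqrt(486)) = 22, since 22^2 = 484 <= 486 < 529 = 23^2.
Iterate m_{i+1} = d_i*a_i - m_i, d_{i+1} = (486 - m_{i+1}^2)/d_i, a_{i+1} = floor((a_0 + m_{i+1})/d_{i+1}):
  m_1 = 1*22 - 0 = 22, d_1 = (486 - 22^2)/1 = 2/1 = 2, a_1 = floor((22 + 22)/2) = 22.
  m_2 = 2*22 - 22 = 22, d_2 = (486 - 22^2)/2 = 2/2 = 1, a_2 = floor((22 + 22)/1) = 44.
  m_3 = 1*44 - 22 = 22, d_3 = (486 - 22^2)/1 = 2/1 = 2: (m_3, d_3) = (m_1, d_1) = (22, 2), so from here the quotients repeat a_1, a_2; the period length is 2.
So sqrt(486) = [22; (22, 44)] with period length k = 2.
k is even, so the fundamental solution of x^2 - 486y^2 = 1 is (p_{k-1}, q_{k-1}) = (p_1, q_1); compute convergents through index 1.
Convergents (p_i = a_i*p_{i-1} + p_{i-2}, q_i = a_i*q_{i-1} + q_{i-2} with p_{-2}=0, p_{-1}=1, q_{-2}=1, q_{-1}=0):
  i=0: a_0=22, p_0 = 22*1 + 0 = 22, q_0 = 22*0 + 1 = 1.
  i=1: a_1=22, p_1 = 22*22 + 1 = 485, q_1 = 22*1 + 0 = 22.
Check: 485^2 - 486*22^2 = 235225 - 235224 = 1, so (x, y) = (485, 22) solves the equation, and by the theorem it is the least positive solution.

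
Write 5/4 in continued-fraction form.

[1; 4]

Run the Euclidean algorithm on 5 and 4; the successive quotients are the partial quotients a_0, a_1, ... (each step inverts the fractional part left over by the previous one):
  5 = 1*4 + 1, so a_0 = 1.
  4 = 4*1 + 0, so a_1 = 4.
The remainder reaches 0 after 2 divisions, so the expansion has 2 partial quotients, read off in order.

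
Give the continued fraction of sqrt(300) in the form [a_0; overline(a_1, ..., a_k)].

Write x_i = (sqrt(300) + m_i)/d_i with (m_0, d_0) = (0, 1). a_0 = floor(sqrt(300)) = 17, since 17^2 = 289 <= 300 < 324 = 18^2.
Iterate m_{i+1} = d_i*a_i - m_i, d_{i+1} = (300 - m_{i+1}^2)/d_i, a_{i+1} = floor((a_0 + m_{i+1})/d_{i+1}):
  m_1 = 1*17 - 0 = 17, d_1 = (300 - 17^2)/1 = 11/1 = 11, a_1 = floor((17 + 17)/11) = 3.
  m_2 = 11*3 - 17 = 16, d_2 = (300 - 16^2)/11 = 44/11 = 4, a_2 = floor((17 + 16)/4) = 8.
  m_3 = 4*8 - 16 = 16, d_3 = (300 - 16^2)/4 = 44/4 = 11, a_3 = floor((17 + 16)/11) = 3.
  m_4 = 11*3 - 16 = 17, d_4 = (300 - 17^2)/11 = 11/11 = 1, a_4 = floor((17 + 17)/1) = 34.
  m_5 = 1*34 - 17 = 17, d_5 = (300 - 17^2)/1 = 11/1 = 11: (m_5, d_5) = (m_1, d_1) = (17, 11), so from here the quotients repeat a_1, ..., a_4; the period length is 4.
Hence the expansion of sqrt(300) is a_0 = 17 followed by the repeating block 3, 8, 3, 34 (period 4).

[17; overline(3, 8, 3, 34)]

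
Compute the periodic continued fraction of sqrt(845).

Write x_i = (sqrt(845) + m_i)/d_i with (m_0, d_0) = (0, 1). a_0 = floor(sqrt(845)) = 29, since 29^2 = 841 <= 845 < 900 = 30^2.
Iterate m_{i+1} = d_i*a_i - m_i, d_{i+1} = (845 - m_{i+1}^2)/d_i, a_{i+1} = floor((a_0 + m_{i+1})/d_{i+1}):
  m_1 = 1*29 - 0 = 29, d_1 = (845 - 29^2)/1 = 4/1 = 4, a_1 = floor((29 + 29)/4) = 14.
  m_2 = 4*14 - 29 = 27, d_2 = (845 - 27^2)/4 = 116/4 = 29, a_2 = floor((29 + 27)/29) = 1.
  m_3 = 29*1 - 27 = 2, d_3 = (845 - 2^2)/29 = 841/29 = 29, a_3 = floor((29 + 2)/29) = 1.
  m_4 = 29*1 - 2 = 27, d_4 = (845 - 27^2)/29 = 116/29 = 4, a_4 = floor((29 + 27)/4) = 14.
  m_5 = 4*14 - 27 = 29, d_5 = (845 - 29^2)/4 = 4/4 = 1, a_5 = floor((29 + 29)/1) = 58.
  m_6 = 1*58 - 29 = 29, d_6 = (845 - 29^2)/1 = 4/1 = 4: (m_6, d_6) = (m_1, d_1) = (29, 4), so from here the quotients repeat a_1, ..., a_5; the period length is 5.
Hence the expansion of sqrt(845) is a_0 = 29 followed by the repeating block 14, 1, 1, 14, 58 (period 5).

[29; (14, 1, 1, 14, 58)]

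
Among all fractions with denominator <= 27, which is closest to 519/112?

Expand x = 519/112 as a continued fraction with the Euclidean algorithm:
  519 = 4*112 + 71, so a_0 = 4.
  112 = 1*71 + 41, so a_1 = 1.
  71 = 1*41 + 30, so a_2 = 1.
  41 = 1*30 + 11, so a_3 = 1.
  30 = 2*11 + 8, so a_4 = 2.
  11 = 1*8 + 3, so a_5 = 1.
  8 = 2*3 + 2, so a_6 = 2.
  3 = 1*2 + 1, so a_7 = 1.
  2 = 2*1 + 0, so a_8 = 2.
so x = [4; 1, 1, 1, 2, 1, 2, 1, 2].
Convergents (p_i = a_i*p_{i-1} + p_{i-2}, q_i = a_i*q_{i-1} + q_{i-2} with p_{-2}=0, p_{-1}=1, q_{-2}=1, q_{-1}=0), until the denominator exceeds 27:
  i=0: a_0=4, p_0 = 4*1 + 0 = 4, q_0 = 4*0 + 1 = 1.
  i=1: a_1=1, p_1 = 1*4 + 1 = 5, q_1 = 1*1 + 0 = 1.
  i=2: a_2=1, p_2 = 1*5 + 4 = 9, q_2 = 1*1 + 1 = 2.
  i=3: a_3=1, p_3 = 1*9 + 5 = 14, q_3 = 1*2 + 1 = 3.
  i=4: a_4=2, p_4 = 2*14 + 9 = 37, q_4 = 2*3 + 2 = 8.
  i=5: a_5=1, p_5 = 1*37 + 14 = 51, q_5 = 1*8 + 3 = 11.
  i=6: a_6=2, p_6 = 2*51 + 37 = 139, q_6 = 2*11 + 8 = 30.
q_6 = 30 > 27, so the last convergent with denominator <= 27 is p_5/q_5 = 51/11.
The closest fraction with denominator <= 27 is either p_5/q_5 or the intermediate fraction (k*p_5 + p_4)/(k*q_5 + q_4) with the largest k >= 1 whose denominator stays <= 27; these approach x as k grows, and every other convergent or intermediate fraction in range is farther away.
Largest k: floor((27 - q_4)/q_5) = floor((27 - 8)/11) = 1.
That gives (1*51 + 37)/(1*11 + 8) = 88/19.
Compare the errors: |x - 51/11| = |519*11 - 51*112|/(112*11) = 3/1232, and |x - 88/19| = |519*19 - 88*112|/(112*19) = 5/2128.
Cross-multiplying, 5*1232 = 6160 < 6384 = 3*2128, so 5/2128 is smaller: the intermediate fraction 88/19 is closer to x than 51/11.

88/19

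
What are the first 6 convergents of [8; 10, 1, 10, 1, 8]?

Using the convergent recurrence p_i = a_i*p_{i-1} + p_{i-2}, q_i = a_i*q_{i-1} + q_{i-2} with p_{-2}=0, p_{-1}=1, q_{-2}=1, q_{-1}=0:
  i=0: a_0=8, p_0 = 8*1 + 0 = 8, q_0 = 8*0 + 1 = 1.
  i=1: a_1=10, p_1 = 10*8 + 1 = 81, q_1 = 10*1 + 0 = 10.
  i=2: a_2=1, p_2 = 1*81 + 8 = 89, q_2 = 1*10 + 1 = 11.
  i=3: a_3=10, p_3 = 10*89 + 81 = 971, q_3 = 10*11 + 10 = 120.
  i=4: a_4=1, p_4 = 1*971 + 89 = 1060, q_4 = 1*120 + 11 = 131.
  i=5: a_5=8, p_5 = 8*1060 + 971 = 9451, q_5 = 8*131 + 120 = 1168.

8/1, 81/10, 89/11, 971/120, 1060/131, 9451/1168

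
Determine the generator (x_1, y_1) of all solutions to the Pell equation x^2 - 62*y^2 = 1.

First expand sqrt(62) as a continued fraction. With x_i = (sqrt(62) + m_i)/d_i and (m_0, d_0) = (0, 1): a_0 = floor(sqrt(62)) = 7, since 7^2 = 49 <= 62 < 64 = 8^2.
Iterate m_{i+1} = d_i*a_i - m_i, d_{i+1} = (62 - m_{i+1}^2)/d_i, a_{i+1} = floor((a_0 + m_{i+1})/d_{i+1}):
  m_1 = 1*7 - 0 = 7, d_1 = (62 - 7^2)/1 = 13/1 = 13, a_1 = floor((7 + 7)/13) = 1.
  m_2 = 13*1 - 7 = 6, d_2 = (62 - 6^2)/13 = 26/13 = 2, a_2 = floor((7 + 6)/2) = 6.
  m_3 = 2*6 - 6 = 6, d_3 = (62 - 6^2)/2 = 26/2 = 13, a_3 = floor((7 + 6)/13) = 1.
  m_4 = 13*1 - 6 = 7, d_4 = (62 - 7^2)/13 = 13/13 = 1, a_4 = floor((7 + 7)/1) = 14.
  m_5 = 1*14 - 7 = 7, d_5 = (62 - 7^2)/1 = 13/1 = 13: (m_5, d_5) = (m_1, d_1) = (7, 13), so from here the quotients repeat a_1, ..., a_4; the period length is 4.
So sqrt(62) = [7; (1, 6, 1, 14)] with period length k = 4.
k is even, so the fundamental solution of x^2 - 62y^2 = 1 is (p_{k-1}, q_{k-1}) = (p_3, q_3); compute convergents through index 3.
Convergents (p_i = a_i*p_{i-1} + p_{i-2}, q_i = a_i*q_{i-1} + q_{i-2} with p_{-2}=0, p_{-1}=1, q_{-2}=1, q_{-1}=0):
  i=0: a_0=7, p_0 = 7*1 + 0 = 7, q_0 = 7*0 + 1 = 1.
  i=1: a_1=1, p_1 = 1*7 + 1 = 8, q_1 = 1*1 + 0 = 1.
  i=2: a_2=6, p_2 = 6*8 + 7 = 55, q_2 = 6*1 + 1 = 7.
  i=3: a_3=1, p_3 = 1*55 + 8 = 63, q_3 = 1*7 + 1 = 8.
Check: 63^2 - 62*8^2 = 3969 - 3968 = 1, so (x, y) = (63, 8) solves the equation, and by the theorem it is the least positive solution.

(x, y) = (63, 8)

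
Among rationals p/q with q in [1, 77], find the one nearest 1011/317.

118/37

Expand x = 1011/317 as a continued fraction with the Euclidean algorithm:
  1011 = 3*317 + 60, so a_0 = 3.
  317 = 5*60 + 17, so a_1 = 5.
  60 = 3*17 + 9, so a_2 = 3.
  17 = 1*9 + 8, so a_3 = 1.
  9 = 1*8 + 1, so a_4 = 1.
  8 = 8*1 + 0, so a_5 = 8.
so x = [3; 5, 3, 1, 1, 8].
Convergents (p_i = a_i*p_{i-1} + p_{i-2}, q_i = a_i*q_{i-1} + q_{i-2} with p_{-2}=0, p_{-1}=1, q_{-2}=1, q_{-1}=0), until the denominator exceeds 77:
  i=0: a_0=3, p_0 = 3*1 + 0 = 3, q_0 = 3*0 + 1 = 1.
  i=1: a_1=5, p_1 = 5*3 + 1 = 16, q_1 = 5*1 + 0 = 5.
  i=2: a_2=3, p_2 = 3*16 + 3 = 51, q_2 = 3*5 + 1 = 16.
  i=3: a_3=1, p_3 = 1*51 + 16 = 67, q_3 = 1*16 + 5 = 21.
  i=4: a_4=1, p_4 = 1*67 + 51 = 118, q_4 = 1*21 + 16 = 37.
  i=5: a_5=8, p_5 = 8*118 + 67 = 1011, q_5 = 8*37 + 21 = 317.
q_5 = 317 > 77, so the last convergent with denominator <= 77 is p_4/q_4 = 118/37.
The closest fraction with denominator <= 77 is either p_4/q_4 or the intermediate fraction (k*p_4 + p_3)/(k*q_4 + q_3) with the largest k >= 1 whose denominator stays <= 77; these approach x as k grows, and every other convergent or intermediate fraction in range is farther away.
Largest k: floor((77 - q_3)/q_4) = floor((77 - 21)/37) = 1.
That gives (1*118 + 67)/(1*37 + 21) = 185/58.
Compare the errors: |x - 118/37| = |1011*37 - 118*317|/(317*37) = 1/11729, and |x - 185/58| = |1011*58 - 185*317|/(317*58) = 7/18386.
Cross-multiplying, 1*18386 = 18386 < 82103 = 7*11729, so 1/11729 is smaller: the convergent 118/37 is closer to x than 185/58.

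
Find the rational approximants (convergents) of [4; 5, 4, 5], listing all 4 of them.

Using the convergent recurrence p_i = a_i*p_{i-1} + p_{i-2}, q_i = a_i*q_{i-1} + q_{i-2} with p_{-2}=0, p_{-1}=1, q_{-2}=1, q_{-1}=0:
  i=0: a_0=4, p_0 = 4*1 + 0 = 4, q_0 = 4*0 + 1 = 1.
  i=1: a_1=5, p_1 = 5*4 + 1 = 21, q_1 = 5*1 + 0 = 5.
  i=2: a_2=4, p_2 = 4*21 + 4 = 88, q_2 = 4*5 + 1 = 21.
  i=3: a_3=5, p_3 = 5*88 + 21 = 461, q_3 = 5*21 + 5 = 110.

4/1, 21/5, 88/21, 461/110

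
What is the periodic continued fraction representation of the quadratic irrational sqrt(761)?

[27; (1, 1, 2, 2, 1, 1, 54)]

Write x_i = (sqrt(761) + m_i)/d_i with (m_0, d_0) = (0, 1). a_0 = floor(sqrt(761)) = 27, since 27^2 = 729 <= 761 < 784 = 28^2.
Iterate m_{i+1} = d_i*a_i - m_i, d_{i+1} = (761 - m_{i+1}^2)/d_i, a_{i+1} = floor((a_0 + m_{i+1})/d_{i+1}):
  m_1 = 1*27 - 0 = 27, d_1 = (761 - 27^2)/1 = 32/1 = 32, a_1 = floor((27 + 27)/32) = 1.
  m_2 = 32*1 - 27 = 5, d_2 = (761 - 5^2)/32 = 736/32 = 23, a_2 = floor((27 + 5)/23) = 1.
  m_3 = 23*1 - 5 = 18, d_3 = (761 - 18^2)/23 = 437/23 = 19, a_3 = floor((27 + 18)/19) = 2.
  m_4 = 19*2 - 18 = 20, d_4 = (761 - 20^2)/19 = 361/19 = 19, a_4 = floor((27 + 20)/19) = 2.
  m_5 = 19*2 - 20 = 18, d_5 = (761 - 18^2)/19 = 437/19 = 23, a_5 = floor((27 + 18)/23) = 1.
  m_6 = 23*1 - 18 = 5, d_6 = (761 - 5^2)/23 = 736/23 = 32, a_6 = floor((27 + 5)/32) = 1.
  m_7 = 32*1 - 5 = 27, d_7 = (761 - 27^2)/32 = 32/32 = 1, a_7 = floor((27 + 27)/1) = 54.
  m_8 = 1*54 - 27 = 27, d_8 = (761 - 27^2)/1 = 32/1 = 32: (m_8, d_8) = (m_1, d_1) = (27, 32), so from here the quotients repeat a_1, ..., a_7; the period length is 7.
Hence the expansion of sqrt(761) is a_0 = 27 followed by the repeating block 1, 1, 2, 2, 1, 1, 54 (period 7).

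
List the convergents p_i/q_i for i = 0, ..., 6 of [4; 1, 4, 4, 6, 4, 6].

Using the convergent recurrence p_i = a_i*p_{i-1} + p_{i-2}, q_i = a_i*q_{i-1} + q_{i-2} with p_{-2}=0, p_{-1}=1, q_{-2}=1, q_{-1}=0:
  i=0: a_0=4, p_0 = 4*1 + 0 = 4, q_0 = 4*0 + 1 = 1.
  i=1: a_1=1, p_1 = 1*4 + 1 = 5, q_1 = 1*1 + 0 = 1.
  i=2: a_2=4, p_2 = 4*5 + 4 = 24, q_2 = 4*1 + 1 = 5.
  i=3: a_3=4, p_3 = 4*24 + 5 = 101, q_3 = 4*5 + 1 = 21.
  i=4: a_4=6, p_4 = 6*101 + 24 = 630, q_4 = 6*21 + 5 = 131.
  i=5: a_5=4, p_5 = 4*630 + 101 = 2621, q_5 = 4*131 + 21 = 545.
  i=6: a_6=6, p_6 = 6*2621 + 630 = 16356, q_6 = 6*545 + 131 = 3401.

4/1, 5/1, 24/5, 101/21, 630/131, 2621/545, 16356/3401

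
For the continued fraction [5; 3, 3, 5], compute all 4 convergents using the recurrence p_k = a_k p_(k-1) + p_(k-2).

5/1, 16/3, 53/10, 281/53

Using the convergent recurrence p_i = a_i*p_{i-1} + p_{i-2}, q_i = a_i*q_{i-1} + q_{i-2} with p_{-2}=0, p_{-1}=1, q_{-2}=1, q_{-1}=0:
  i=0: a_0=5, p_0 = 5*1 + 0 = 5, q_0 = 5*0 + 1 = 1.
  i=1: a_1=3, p_1 = 3*5 + 1 = 16, q_1 = 3*1 + 0 = 3.
  i=2: a_2=3, p_2 = 3*16 + 5 = 53, q_2 = 3*3 + 1 = 10.
  i=3: a_3=5, p_3 = 5*53 + 16 = 281, q_3 = 5*10 + 3 = 53.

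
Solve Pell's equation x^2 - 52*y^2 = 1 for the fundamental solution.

First expand sqrt(52) as a continued fraction. With x_i = (sqrt(52) + m_i)/d_i and (m_0, d_0) = (0, 1): a_0 = floor(sqrt(52)) = 7, since 7^2 = 49 <= 52 < 64 = 8^2.
Iterate m_{i+1} = d_i*a_i - m_i, d_{i+1} = (52 - m_{i+1}^2)/d_i, a_{i+1} = floor((a_0 + m_{i+1})/d_{i+1}):
  m_1 = 1*7 - 0 = 7, d_1 = (52 - 7^2)/1 = 3/1 = 3, a_1 = floor((7 + 7)/3) = 4.
  m_2 = 3*4 - 7 = 5, d_2 = (52 - 5^2)/3 = 27/3 = 9, a_2 = floor((7 + 5)/9) = 1.
  m_3 = 9*1 - 5 = 4, d_3 = (52 - 4^2)/9 = 36/9 = 4, a_3 = floor((7 + 4)/4) = 2.
  m_4 = 4*2 - 4 = 4, d_4 = (52 - 4^2)/4 = 36/4 = 9, a_4 = floor((7 + 4)/9) = 1.
  m_5 = 9*1 - 4 = 5, d_5 = (52 - 5^2)/9 = 27/9 = 3, a_5 = floor((7 + 5)/3) = 4.
  m_6 = 3*4 - 5 = 7, d_6 = (52 - 7^2)/3 = 3/3 = 1, a_6 = floor((7 + 7)/1) = 14.
  m_7 = 1*14 - 7 = 7, d_7 = (52 - 7^2)/1 = 3/1 = 3: (m_7, d_7) = (m_1, d_1) = (7, 3), so from here the quotients repeat a_1, ..., a_6; the period length is 6.
So sqrt(52) = [7; (4, 1, 2, 1, 4, 14)] with period length k = 6.
k is even, so the fundamental solution of x^2 - 52y^2 = 1 is (p_{k-1}, q_{k-1}) = (p_5, q_5); compute convergents through index 5.
Convergents (p_i = a_i*p_{i-1} + p_{i-2}, q_i = a_i*q_{i-1} + q_{i-2} with p_{-2}=0, p_{-1}=1, q_{-2}=1, q_{-1}=0):
  i=0: a_0=7, p_0 = 7*1 + 0 = 7, q_0 = 7*0 + 1 = 1.
  i=1: a_1=4, p_1 = 4*7 + 1 = 29, q_1 = 4*1 + 0 = 4.
  i=2: a_2=1, p_2 = 1*29 + 7 = 36, q_2 = 1*4 + 1 = 5.
  i=3: a_3=2, p_3 = 2*36 + 29 = 101, q_3 = 2*5 + 4 = 14.
  i=4: a_4=1, p_4 = 1*101 + 36 = 137, q_4 = 1*14 + 5 = 19.
  i=5: a_5=4, p_5 = 4*137 + 101 = 649, q_5 = 4*19 + 14 = 90.
Check: 649^2 - 52*90^2 = 421201 - 421200 = 1, so (x, y) = (649, 90) solves the equation, and by the theorem it is the least positive solution.

(x, y) = (649, 90)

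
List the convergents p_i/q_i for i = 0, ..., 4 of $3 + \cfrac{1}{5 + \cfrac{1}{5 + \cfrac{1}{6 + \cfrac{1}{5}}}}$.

3/1, 16/5, 83/26, 514/161, 2653/831

Using the convergent recurrence p_i = a_i*p_{i-1} + p_{i-2}, q_i = a_i*q_{i-1} + q_{i-2} with p_{-2}=0, p_{-1}=1, q_{-2}=1, q_{-1}=0:
  i=0: a_0=3, p_0 = 3*1 + 0 = 3, q_0 = 3*0 + 1 = 1.
  i=1: a_1=5, p_1 = 5*3 + 1 = 16, q_1 = 5*1 + 0 = 5.
  i=2: a_2=5, p_2 = 5*16 + 3 = 83, q_2 = 5*5 + 1 = 26.
  i=3: a_3=6, p_3 = 6*83 + 16 = 514, q_3 = 6*26 + 5 = 161.
  i=4: a_4=5, p_4 = 5*514 + 83 = 2653, q_4 = 5*161 + 26 = 831.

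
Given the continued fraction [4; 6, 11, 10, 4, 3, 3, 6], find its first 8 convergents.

4/1, 25/6, 279/67, 2815/676, 11539/2771, 37432/8989, 123835/29738, 780442/187417

Using the convergent recurrence p_i = a_i*p_{i-1} + p_{i-2}, q_i = a_i*q_{i-1} + q_{i-2} with p_{-2}=0, p_{-1}=1, q_{-2}=1, q_{-1}=0:
  i=0: a_0=4, p_0 = 4*1 + 0 = 4, q_0 = 4*0 + 1 = 1.
  i=1: a_1=6, p_1 = 6*4 + 1 = 25, q_1 = 6*1 + 0 = 6.
  i=2: a_2=11, p_2 = 11*25 + 4 = 279, q_2 = 11*6 + 1 = 67.
  i=3: a_3=10, p_3 = 10*279 + 25 = 2815, q_3 = 10*67 + 6 = 676.
  i=4: a_4=4, p_4 = 4*2815 + 279 = 11539, q_4 = 4*676 + 67 = 2771.
  i=5: a_5=3, p_5 = 3*11539 + 2815 = 37432, q_5 = 3*2771 + 676 = 8989.
  i=6: a_6=3, p_6 = 3*37432 + 11539 = 123835, q_6 = 3*8989 + 2771 = 29738.
  i=7: a_7=6, p_7 = 6*123835 + 37432 = 780442, q_7 = 6*29738 + 8989 = 187417.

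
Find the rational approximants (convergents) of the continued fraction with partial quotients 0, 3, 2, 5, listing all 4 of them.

0/1, 1/3, 2/7, 11/38

Using the convergent recurrence p_i = a_i*p_{i-1} + p_{i-2}, q_i = a_i*q_{i-1} + q_{i-2} with p_{-2}=0, p_{-1}=1, q_{-2}=1, q_{-1}=0:
  i=0: a_0=0, p_0 = 0*1 + 0 = 0, q_0 = 0*0 + 1 = 1.
  i=1: a_1=3, p_1 = 3*0 + 1 = 1, q_1 = 3*1 + 0 = 3.
  i=2: a_2=2, p_2 = 2*1 + 0 = 2, q_2 = 2*3 + 1 = 7.
  i=3: a_3=5, p_3 = 5*2 + 1 = 11, q_3 = 5*7 + 3 = 38.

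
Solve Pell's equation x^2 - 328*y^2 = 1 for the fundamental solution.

First expand sqrt(328) as a continued fraction. With x_i = (sqrt(328) + m_i)/d_i and (m_0, d_0) = (0, 1): a_0 = floor(sqrt(328)) = 18, since 18^2 = 324 <= 328 < 361 = 19^2.
Iterate m_{i+1} = d_i*a_i - m_i, d_{i+1} = (328 - m_{i+1}^2)/d_i, a_{i+1} = floor((a_0 + m_{i+1})/d_{i+1}):
  m_1 = 1*18 - 0 = 18, d_1 = (328 - 18^2)/1 = 4/1 = 4, a_1 = floor((18 + 18)/4) = 9.
  m_2 = 4*9 - 18 = 18, d_2 = (328 - 18^2)/4 = 4/4 = 1, a_2 = floor((18 + 18)/1) = 36.
  m_3 = 1*36 - 18 = 18, d_3 = (328 - 18^2)/1 = 4/1 = 4: (m_3, d_3) = (m_1, d_1) = (18, 4), so from here the quotients repeat a_1, a_2; the period length is 2.
So sqrt(328) = [18; (9, 36)] with period length k = 2.
k is even, so the fundamental solution of x^2 - 328y^2 = 1 is (p_{k-1}, q_{k-1}) = (p_1, q_1); compute convergents through index 1.
Convergents (p_i = a_i*p_{i-1} + p_{i-2}, q_i = a_i*q_{i-1} + q_{i-2} with p_{-2}=0, p_{-1}=1, q_{-2}=1, q_{-1}=0):
  i=0: a_0=18, p_0 = 18*1 + 0 = 18, q_0 = 18*0 + 1 = 1.
  i=1: a_1=9, p_1 = 9*18 + 1 = 163, q_1 = 9*1 + 0 = 9.
Check: 163^2 - 328*9^2 = 26569 - 26568 = 1, so (x, y) = (163, 9) solves the equation, and by the theorem it is the least positive solution.

(x, y) = (163, 9)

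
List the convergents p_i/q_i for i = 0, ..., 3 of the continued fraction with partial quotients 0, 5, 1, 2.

0/1, 1/5, 1/6, 3/17

Using the convergent recurrence p_i = a_i*p_{i-1} + p_{i-2}, q_i = a_i*q_{i-1} + q_{i-2} with p_{-2}=0, p_{-1}=1, q_{-2}=1, q_{-1}=0:
  i=0: a_0=0, p_0 = 0*1 + 0 = 0, q_0 = 0*0 + 1 = 1.
  i=1: a_1=5, p_1 = 5*0 + 1 = 1, q_1 = 5*1 + 0 = 5.
  i=2: a_2=1, p_2 = 1*1 + 0 = 1, q_2 = 1*5 + 1 = 6.
  i=3: a_3=2, p_3 = 2*1 + 1 = 3, q_3 = 2*6 + 5 = 17.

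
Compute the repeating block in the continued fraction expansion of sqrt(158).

Write x_i = (sqrt(158) + m_i)/d_i with (m_0, d_0) = (0, 1). a_0 = floor(sqrt(158)) = 12, since 12^2 = 144 <= 158 < 169 = 13^2.
Iterate m_{i+1} = d_i*a_i - m_i, d_{i+1} = (158 - m_{i+1}^2)/d_i, a_{i+1} = floor((a_0 + m_{i+1})/d_{i+1}):
  m_1 = 1*12 - 0 = 12, d_1 = (158 - 12^2)/1 = 14/1 = 14, a_1 = floor((12 + 12)/14) = 1.
  m_2 = 14*1 - 12 = 2, d_2 = (158 - 2^2)/14 = 154/14 = 11, a_2 = floor((12 + 2)/11) = 1.
  m_3 = 11*1 - 2 = 9, d_3 = (158 - 9^2)/11 = 77/11 = 7, a_3 = floor((12 + 9)/7) = 3.
  m_4 = 7*3 - 9 = 12, d_4 = (158 - 12^2)/7 = 14/7 = 2, a_4 = floor((12 + 12)/2) = 12.
  m_5 = 2*12 - 12 = 12, d_5 = (158 - 12^2)/2 = 14/2 = 7, a_5 = floor((12 + 12)/7) = 3.
  m_6 = 7*3 - 12 = 9, d_6 = (158 - 9^2)/7 = 77/7 = 11, a_6 = floor((12 + 9)/11) = 1.
  m_7 = 11*1 - 9 = 2, d_7 = (158 - 2^2)/11 = 154/11 = 14, a_7 = floor((12 + 2)/14) = 1.
  m_8 = 14*1 - 2 = 12, d_8 = (158 - 12^2)/14 = 14/14 = 1, a_8 = floor((12 + 12)/1) = 24.
  m_9 = 1*24 - 12 = 12, d_9 = (158 - 12^2)/1 = 14/1 = 14: (m_9, d_9) = (m_1, d_1) = (12, 14), so from here the quotients repeat a_1, ..., a_8; the period length is 8.
Hence the expansion of sqrt(158) is a_0 = 12 followed by the repeating block 1, 1, 3, 12, 3, 1, 1, 24 (period 8).

[12; (1, 1, 3, 12, 3, 1, 1, 24)]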